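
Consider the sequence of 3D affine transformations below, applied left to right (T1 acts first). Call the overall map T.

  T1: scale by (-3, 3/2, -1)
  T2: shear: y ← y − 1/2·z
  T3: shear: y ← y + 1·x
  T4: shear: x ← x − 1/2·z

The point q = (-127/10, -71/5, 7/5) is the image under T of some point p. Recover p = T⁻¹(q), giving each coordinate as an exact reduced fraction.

p = (4, -1, -7/5)

T1 = [-3 0 0 0; 0 3/2 0 0; 0 0 -1 0; 0 0 0 1]
T2·T1 = [-3 0 0 0; 0 3/2 1/2 0; 0 0 -1 0; 0 0 0 1]
T3·…·T1 = [-3 0 0 0; -3 3/2 1/2 0; 0 0 -1 0; 0 0 0 1]
T4·…·T1 = [-3 0 1/2 0; -3 3/2 1/2 0; 0 0 -1 0; 0 0 0 1]
det M = 9/2; M⁻¹ = [-1/3 0 -1/6 0; -2/3 2/3 0 0; 0 0 -1 0; 0 0 0 1]
M⁻¹ · (-127/10, -71/5, 7/5)ᵀ = (4, -1, -7/5)ᵀ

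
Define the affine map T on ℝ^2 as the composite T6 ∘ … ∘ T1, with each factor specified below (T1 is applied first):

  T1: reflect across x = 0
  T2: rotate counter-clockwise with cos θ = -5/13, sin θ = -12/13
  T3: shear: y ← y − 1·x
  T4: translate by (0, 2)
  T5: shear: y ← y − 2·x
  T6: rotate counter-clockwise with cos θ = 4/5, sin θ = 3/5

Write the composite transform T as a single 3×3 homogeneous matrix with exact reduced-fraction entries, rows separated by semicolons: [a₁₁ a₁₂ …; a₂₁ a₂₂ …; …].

T = [29/65 171/65 -6/5; 3/65 -128/65 8/5; 0 0 1]

T1 = [-1 0 0; 0 1 0; 0 0 1]
T2·T1 = [5/13 12/13 0; 12/13 -5/13 0; 0 0 1]
T3·…·T1 = [5/13 12/13 0; 7/13 -17/13 0; 0 0 1]
T4·…·T1 = [5/13 12/13 0; 7/13 -17/13 2; 0 0 1]
T5·…·T1 = [5/13 12/13 0; -3/13 -41/13 2; 0 0 1]
T6·…·T1 = [29/65 171/65 -6/5; 3/65 -128/65 8/5; 0 0 1]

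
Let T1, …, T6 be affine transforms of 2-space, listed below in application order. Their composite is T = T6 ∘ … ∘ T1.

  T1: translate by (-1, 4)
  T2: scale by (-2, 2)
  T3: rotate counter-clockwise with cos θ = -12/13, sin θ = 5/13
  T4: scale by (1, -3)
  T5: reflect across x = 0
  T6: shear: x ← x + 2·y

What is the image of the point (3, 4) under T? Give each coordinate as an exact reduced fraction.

T1 translate by (-1, 4): (3, 4) → (2, 8)
T2 scale by (-2, 2): (2, 8) → (-4, 16)
T3 rotate counter-clockwise with cos θ = -12/13, sin θ = 5/13: (-4, 16) → (-32/13, -212/13)
T4 scale by (1, -3): (-32/13, -212/13) → (-32/13, 636/13)
T5 reflect across x = 0: (-32/13, 636/13) → (32/13, 636/13)
T6 shear: x ← x + 2·y: (32/13, 636/13) → (1304/13, 636/13)

T(p) = (1304/13, 636/13)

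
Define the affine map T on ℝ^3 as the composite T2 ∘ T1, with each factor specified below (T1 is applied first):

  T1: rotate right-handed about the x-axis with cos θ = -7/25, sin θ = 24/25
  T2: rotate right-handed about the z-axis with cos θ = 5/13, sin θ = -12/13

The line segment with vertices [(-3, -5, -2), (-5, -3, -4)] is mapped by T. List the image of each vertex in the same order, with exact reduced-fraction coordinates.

T1 rotate right-handed about the x-axis with cos θ = -7/25, sin θ = 24/25: (-3, -5, -2) → (-3, 83/25, -106/25); (-5, -3, -4) → (-5, 117/25, -44/25)
T2 rotate right-handed about the z-axis with cos θ = 5/13, sin θ = -12/13: (-3, 83/25, -106/25) → (621/325, 263/65, -106/25); (-5, 117/25, -44/25) → (779/325, 417/65, -44/25)

image vertices: (621/325, 263/65, -106/25), (779/325, 417/65, -44/25)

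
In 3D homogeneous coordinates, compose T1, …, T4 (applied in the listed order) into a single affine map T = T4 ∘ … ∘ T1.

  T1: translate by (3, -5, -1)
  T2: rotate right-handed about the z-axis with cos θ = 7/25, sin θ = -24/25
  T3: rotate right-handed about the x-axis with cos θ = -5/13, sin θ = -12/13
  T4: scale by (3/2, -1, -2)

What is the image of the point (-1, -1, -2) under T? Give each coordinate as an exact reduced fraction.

T1 translate by (3, -5, -1): (-1, -1, -2) → (2, -6, -3)
T2 rotate right-handed about the z-axis with cos θ = 7/25, sin θ = -24/25: (2, -6, -3) → (-26/5, -18/5, -3)
T3 rotate right-handed about the x-axis with cos θ = -5/13, sin θ = -12/13: (-26/5, -18/5, -3) → (-26/5, -18/13, 291/65)
T4 scale by (3/2, -1, -2): (-26/5, -18/13, 291/65) → (-39/5, 18/13, -582/65)

T(p) = (-39/5, 18/13, -582/65)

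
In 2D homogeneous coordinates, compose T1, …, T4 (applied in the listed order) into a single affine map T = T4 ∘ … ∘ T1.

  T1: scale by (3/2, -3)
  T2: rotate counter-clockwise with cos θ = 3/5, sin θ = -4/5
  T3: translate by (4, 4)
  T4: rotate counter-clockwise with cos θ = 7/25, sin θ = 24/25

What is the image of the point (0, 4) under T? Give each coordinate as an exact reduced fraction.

T(p) = (188/125, -784/125)

T1 scale by (3/2, -3): (0, 4) → (0, -12)
T2 rotate counter-clockwise with cos θ = 3/5, sin θ = -4/5: (0, -12) → (-48/5, -36/5)
T3 translate by (4, 4): (-48/5, -36/5) → (-28/5, -16/5)
T4 rotate counter-clockwise with cos θ = 7/25, sin θ = 24/25: (-28/5, -16/5) → (188/125, -784/125)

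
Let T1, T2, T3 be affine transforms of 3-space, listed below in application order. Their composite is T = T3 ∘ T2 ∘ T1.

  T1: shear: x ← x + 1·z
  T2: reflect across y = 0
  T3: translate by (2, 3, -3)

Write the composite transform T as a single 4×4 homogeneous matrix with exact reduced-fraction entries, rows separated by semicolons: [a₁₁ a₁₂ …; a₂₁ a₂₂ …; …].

T = [1 0 1 2; 0 -1 0 3; 0 0 1 -3; 0 0 0 1]

T1 = [1 0 1 0; 0 1 0 0; 0 0 1 0; 0 0 0 1]
T2·T1 = [1 0 1 0; 0 -1 0 0; 0 0 1 0; 0 0 0 1]
T3·…·T1 = [1 0 1 2; 0 -1 0 3; 0 0 1 -3; 0 0 0 1]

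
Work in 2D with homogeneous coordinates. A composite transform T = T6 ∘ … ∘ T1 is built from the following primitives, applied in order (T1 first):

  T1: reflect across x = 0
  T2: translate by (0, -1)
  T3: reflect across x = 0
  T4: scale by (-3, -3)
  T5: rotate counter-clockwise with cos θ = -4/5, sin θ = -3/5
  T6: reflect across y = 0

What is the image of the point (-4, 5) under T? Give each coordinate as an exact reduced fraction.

T1 reflect across x = 0: (-4, 5) → (4, 5)
T2 translate by (0, -1): (4, 5) → (4, 4)
T3 reflect across x = 0: (4, 4) → (-4, 4)
T4 scale by (-3, -3): (-4, 4) → (12, -12)
T5 rotate counter-clockwise with cos θ = -4/5, sin θ = -3/5: (12, -12) → (-84/5, 12/5)
T6 reflect across y = 0: (-84/5, 12/5) → (-84/5, -12/5)

T(p) = (-84/5, -12/5)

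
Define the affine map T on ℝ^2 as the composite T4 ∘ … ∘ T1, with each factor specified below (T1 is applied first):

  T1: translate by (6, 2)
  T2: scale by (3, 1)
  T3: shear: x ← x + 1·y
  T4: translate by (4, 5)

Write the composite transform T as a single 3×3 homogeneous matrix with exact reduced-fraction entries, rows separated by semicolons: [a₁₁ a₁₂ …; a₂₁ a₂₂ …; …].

T1 = [1 0 6; 0 1 2; 0 0 1]
T2·T1 = [3 0 18; 0 1 2; 0 0 1]
T3·…·T1 = [3 1 20; 0 1 2; 0 0 1]
T4·…·T1 = [3 1 24; 0 1 7; 0 0 1]

T = [3 1 24; 0 1 7; 0 0 1]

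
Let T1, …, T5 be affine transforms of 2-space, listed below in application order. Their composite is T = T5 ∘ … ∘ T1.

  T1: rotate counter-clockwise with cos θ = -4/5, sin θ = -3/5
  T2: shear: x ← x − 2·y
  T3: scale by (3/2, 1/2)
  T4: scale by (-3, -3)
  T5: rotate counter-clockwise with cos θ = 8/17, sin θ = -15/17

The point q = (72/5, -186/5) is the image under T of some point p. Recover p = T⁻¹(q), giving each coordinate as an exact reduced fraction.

p = (0, -4)

T1 = [-4/5 3/5 0; -3/5 -4/5 0; 0 0 1]
T2·T1 = [2/5 11/5 0; -3/5 -4/5 0; 0 0 1]
T3·…·T1 = [3/5 33/10 0; -3/10 -2/5 0; 0 0 1]
T4·…·T1 = [-9/5 -99/10 0; 9/10 6/5 0; 0 0 1]
T5·…·T1 = [-9/170 -18/5 0; 171/85 93/10 0; 0 0 1]
det M = 27/4; M⁻¹ = [62/45 8/15 0; -76/255 -2/255 0; 0 0 1]
M⁻¹ · (72/5, -186/5)ᵀ = (0, -4)ᵀ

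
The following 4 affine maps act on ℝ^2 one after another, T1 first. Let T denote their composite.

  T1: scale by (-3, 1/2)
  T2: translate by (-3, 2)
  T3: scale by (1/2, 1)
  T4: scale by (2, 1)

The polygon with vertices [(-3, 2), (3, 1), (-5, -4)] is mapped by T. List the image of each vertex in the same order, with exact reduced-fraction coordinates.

T1 scale by (-3, 1/2): (-3, 2) → (9, 1); (3, 1) → (-9, 1/2); (-5, -4) → (15, -2)
T2 translate by (-3, 2): (9, 1) → (6, 3); (-9, 1/2) → (-12, 5/2); (15, -2) → (12, 0)
T3 scale by (1/2, 1): (6, 3) → (3, 3); (-12, 5/2) → (-6, 5/2); (12, 0) → (6, 0)
T4 scale by (2, 1): (3, 3) → (6, 3); (-6, 5/2) → (-12, 5/2); (6, 0) → (12, 0)

image vertices: (6, 3), (-12, 5/2), (12, 0)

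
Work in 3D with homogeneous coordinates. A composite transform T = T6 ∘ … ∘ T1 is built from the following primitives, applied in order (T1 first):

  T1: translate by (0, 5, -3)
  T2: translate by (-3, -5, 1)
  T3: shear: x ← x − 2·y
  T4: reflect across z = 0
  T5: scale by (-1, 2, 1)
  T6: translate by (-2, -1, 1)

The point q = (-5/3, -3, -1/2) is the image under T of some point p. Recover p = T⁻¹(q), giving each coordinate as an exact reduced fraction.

p = (2/3, -1, 7/2)

T1 = [1 0 0 0; 0 1 0 5; 0 0 1 -3; 0 0 0 1]
T2·T1 = [1 0 0 -3; 0 1 0 0; 0 0 1 -2; 0 0 0 1]
T3·…·T1 = [1 -2 0 -3; 0 1 0 0; 0 0 1 -2; 0 0 0 1]
T4·…·T1 = [1 -2 0 -3; 0 1 0 0; 0 0 -1 2; 0 0 0 1]
T5·…·T1 = [-1 2 0 3; 0 2 0 0; 0 0 -1 2; 0 0 0 1]
T6·…·T1 = [-1 2 0 1; 0 2 0 -1; 0 0 -1 3; 0 0 0 1]
det M = 2; M⁻¹ = [-1 1 0 2; 0 1/2 0 1/2; 0 0 -1 3; 0 0 0 1]
M⁻¹ · (-5/3, -3, -1/2)ᵀ = (2/3, -1, 7/2)ᵀ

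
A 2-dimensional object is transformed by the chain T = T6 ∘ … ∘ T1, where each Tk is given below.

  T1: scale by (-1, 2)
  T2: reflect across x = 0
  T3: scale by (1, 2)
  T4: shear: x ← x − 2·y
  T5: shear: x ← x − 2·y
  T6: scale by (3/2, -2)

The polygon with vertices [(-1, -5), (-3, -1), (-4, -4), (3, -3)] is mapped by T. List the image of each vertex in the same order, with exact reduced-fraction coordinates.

image vertices: (237/2, 40), (39/2, 8), (90, 32), (153/2, 24)

T1 scale by (-1, 2): (-1, -5) → (1, -10); (-3, -1) → (3, -2); (-4, -4) → (4, -8); (3, -3) → (-3, -6)
T2 reflect across x = 0: (1, -10) → (-1, -10); (3, -2) → (-3, -2); (4, -8) → (-4, -8); (-3, -6) → (3, -6)
T3 scale by (1, 2): (-1, -10) → (-1, -20); (-3, -2) → (-3, -4); (-4, -8) → (-4, -16); (3, -6) → (3, -12)
T4 shear: x ← x − 2·y: (-1, -20) → (39, -20); (-3, -4) → (5, -4); (-4, -16) → (28, -16); (3, -12) → (27, -12)
T5 shear: x ← x − 2·y: (39, -20) → (79, -20); (5, -4) → (13, -4); (28, -16) → (60, -16); (27, -12) → (51, -12)
T6 scale by (3/2, -2): (79, -20) → (237/2, 40); (13, -4) → (39/2, 8); (60, -16) → (90, 32); (51, -12) → (153/2, 24)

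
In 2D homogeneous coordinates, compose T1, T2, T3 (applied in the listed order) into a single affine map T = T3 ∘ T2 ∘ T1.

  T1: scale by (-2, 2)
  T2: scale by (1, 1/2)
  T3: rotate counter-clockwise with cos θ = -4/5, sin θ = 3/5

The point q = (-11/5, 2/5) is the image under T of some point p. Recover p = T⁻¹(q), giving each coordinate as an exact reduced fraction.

p = (-1, 1)

T1 = [-2 0 0; 0 2 0; 0 0 1]
T2·T1 = [-2 0 0; 0 1 0; 0 0 1]
T3·…·T1 = [8/5 -3/5 0; -6/5 -4/5 0; 0 0 1]
det M = -2; M⁻¹ = [2/5 -3/10 0; -3/5 -4/5 0; 0 0 1]
M⁻¹ · (-11/5, 2/5)ᵀ = (-1, 1)ᵀ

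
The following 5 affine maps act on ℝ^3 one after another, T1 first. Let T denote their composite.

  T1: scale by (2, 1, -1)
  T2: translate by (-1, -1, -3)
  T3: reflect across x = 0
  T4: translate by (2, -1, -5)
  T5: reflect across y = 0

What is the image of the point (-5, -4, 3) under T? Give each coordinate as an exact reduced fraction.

T1 scale by (2, 1, -1): (-5, -4, 3) → (-10, -4, -3)
T2 translate by (-1, -1, -3): (-10, -4, -3) → (-11, -5, -6)
T3 reflect across x = 0: (-11, -5, -6) → (11, -5, -6)
T4 translate by (2, -1, -5): (11, -5, -6) → (13, -6, -11)
T5 reflect across y = 0: (13, -6, -11) → (13, 6, -11)

T(p) = (13, 6, -11)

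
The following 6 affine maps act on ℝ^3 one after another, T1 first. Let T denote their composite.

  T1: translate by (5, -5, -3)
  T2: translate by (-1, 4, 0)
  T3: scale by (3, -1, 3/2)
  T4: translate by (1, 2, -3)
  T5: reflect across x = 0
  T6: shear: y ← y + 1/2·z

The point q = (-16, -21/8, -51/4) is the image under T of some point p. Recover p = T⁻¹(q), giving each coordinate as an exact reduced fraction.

p = (1, -3/4, -7/2)

T1 = [1 0 0 5; 0 1 0 -5; 0 0 1 -3; 0 0 0 1]
T2·T1 = [1 0 0 4; 0 1 0 -1; 0 0 1 -3; 0 0 0 1]
T3·…·T1 = [3 0 0 12; 0 -1 0 1; 0 0 3/2 -9/2; 0 0 0 1]
T4·…·T1 = [3 0 0 13; 0 -1 0 3; 0 0 3/2 -15/2; 0 0 0 1]
T5·…·T1 = [-3 0 0 -13; 0 -1 0 3; 0 0 3/2 -15/2; 0 0 0 1]
T6·…·T1 = [-3 0 0 -13; 0 -1 3/4 -3/4; 0 0 3/2 -15/2; 0 0 0 1]
det M = 9/2; M⁻¹ = [-1/3 0 0 -13/3; 0 -1 1/2 3; 0 0 2/3 5; 0 0 0 1]
M⁻¹ · (-16, -21/8, -51/4)ᵀ = (1, -3/4, -7/2)ᵀ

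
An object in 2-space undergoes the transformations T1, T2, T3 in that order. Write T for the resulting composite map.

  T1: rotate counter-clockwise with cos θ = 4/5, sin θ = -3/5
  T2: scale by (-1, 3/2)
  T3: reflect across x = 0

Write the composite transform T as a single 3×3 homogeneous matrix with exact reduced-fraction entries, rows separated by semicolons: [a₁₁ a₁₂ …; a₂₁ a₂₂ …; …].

T1 = [4/5 3/5 0; -3/5 4/5 0; 0 0 1]
T2·T1 = [-4/5 -3/5 0; -9/10 6/5 0; 0 0 1]
T3·…·T1 = [4/5 3/5 0; -9/10 6/5 0; 0 0 1]

T = [4/5 3/5 0; -9/10 6/5 0; 0 0 1]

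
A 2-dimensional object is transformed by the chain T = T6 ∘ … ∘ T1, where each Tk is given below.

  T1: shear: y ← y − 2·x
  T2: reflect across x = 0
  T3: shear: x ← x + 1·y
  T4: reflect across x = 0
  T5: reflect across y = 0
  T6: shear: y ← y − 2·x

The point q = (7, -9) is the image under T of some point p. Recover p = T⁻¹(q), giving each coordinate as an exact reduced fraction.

T1 = [1 0 0; -2 1 0; 0 0 1]
T2·T1 = [-1 0 0; -2 1 0; 0 0 1]
T3·…·T1 = [-3 1 0; -2 1 0; 0 0 1]
T4·…·T1 = [3 -1 0; -2 1 0; 0 0 1]
T5·…·T1 = [3 -1 0; 2 -1 0; 0 0 1]
T6·…·T1 = [3 -1 0; -4 1 0; 0 0 1]
det M = -1; M⁻¹ = [-1 -1 0; -4 -3 0; 0 0 1]
M⁻¹ · (7, -9)ᵀ = (2, -1)ᵀ

p = (2, -1)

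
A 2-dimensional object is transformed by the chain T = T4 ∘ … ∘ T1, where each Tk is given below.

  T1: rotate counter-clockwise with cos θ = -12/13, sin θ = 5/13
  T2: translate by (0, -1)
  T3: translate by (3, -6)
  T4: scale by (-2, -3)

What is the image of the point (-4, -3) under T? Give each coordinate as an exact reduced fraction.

T(p) = (-204/13, 225/13)

T1 rotate counter-clockwise with cos θ = -12/13, sin θ = 5/13: (-4, -3) → (63/13, 16/13)
T2 translate by (0, -1): (63/13, 16/13) → (63/13, 3/13)
T3 translate by (3, -6): (63/13, 3/13) → (102/13, -75/13)
T4 scale by (-2, -3): (102/13, -75/13) → (-204/13, 225/13)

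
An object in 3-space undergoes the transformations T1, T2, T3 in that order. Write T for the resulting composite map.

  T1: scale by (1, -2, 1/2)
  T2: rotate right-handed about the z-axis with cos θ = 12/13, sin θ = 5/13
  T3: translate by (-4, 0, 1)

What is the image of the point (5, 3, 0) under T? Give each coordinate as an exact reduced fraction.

T1 scale by (1, -2, 1/2): (5, 3, 0) → (5, -6, 0)
T2 rotate right-handed about the z-axis with cos θ = 12/13, sin θ = 5/13: (5, -6, 0) → (90/13, -47/13, 0)
T3 translate by (-4, 0, 1): (90/13, -47/13, 0) → (38/13, -47/13, 1)

T(p) = (38/13, -47/13, 1)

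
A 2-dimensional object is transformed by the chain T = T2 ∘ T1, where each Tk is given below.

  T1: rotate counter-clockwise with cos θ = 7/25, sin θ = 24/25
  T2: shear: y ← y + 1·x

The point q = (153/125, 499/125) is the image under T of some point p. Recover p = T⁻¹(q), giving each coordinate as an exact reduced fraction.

p = (3, -2/5)

T1 = [7/25 -24/25 0; 24/25 7/25 0; 0 0 1]
T2·T1 = [7/25 -24/25 0; 31/25 -17/25 0; 0 0 1]
det M = 1; M⁻¹ = [-17/25 24/25 0; -31/25 7/25 0; 0 0 1]
M⁻¹ · (153/125, 499/125)ᵀ = (3, -2/5)ᵀ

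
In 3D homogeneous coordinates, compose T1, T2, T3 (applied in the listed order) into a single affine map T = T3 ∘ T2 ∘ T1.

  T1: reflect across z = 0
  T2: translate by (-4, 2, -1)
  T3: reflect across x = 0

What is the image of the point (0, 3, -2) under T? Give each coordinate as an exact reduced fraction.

T1 reflect across z = 0: (0, 3, -2) → (0, 3, 2)
T2 translate by (-4, 2, -1): (0, 3, 2) → (-4, 5, 1)
T3 reflect across x = 0: (-4, 5, 1) → (4, 5, 1)

T(p) = (4, 5, 1)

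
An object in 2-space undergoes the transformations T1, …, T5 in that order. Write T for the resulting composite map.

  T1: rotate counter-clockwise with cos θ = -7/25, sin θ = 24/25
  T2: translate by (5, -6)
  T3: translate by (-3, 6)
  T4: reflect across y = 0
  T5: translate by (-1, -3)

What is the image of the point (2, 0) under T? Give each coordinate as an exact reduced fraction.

T1 rotate counter-clockwise with cos θ = -7/25, sin θ = 24/25: (2, 0) → (-14/25, 48/25)
T2 translate by (5, -6): (-14/25, 48/25) → (111/25, -102/25)
T3 translate by (-3, 6): (111/25, -102/25) → (36/25, 48/25)
T4 reflect across y = 0: (36/25, 48/25) → (36/25, -48/25)
T5 translate by (-1, -3): (36/25, -48/25) → (11/25, -123/25)

T(p) = (11/25, -123/25)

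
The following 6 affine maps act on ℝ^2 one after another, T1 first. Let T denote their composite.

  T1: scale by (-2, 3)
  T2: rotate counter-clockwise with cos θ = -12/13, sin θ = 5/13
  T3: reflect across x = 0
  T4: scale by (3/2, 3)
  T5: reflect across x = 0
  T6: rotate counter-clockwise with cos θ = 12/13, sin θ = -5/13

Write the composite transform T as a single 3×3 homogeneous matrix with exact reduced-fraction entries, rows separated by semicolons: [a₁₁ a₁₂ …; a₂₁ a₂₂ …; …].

T1 = [-2 0 0; 0 3 0; 0 0 1]
T2·T1 = [24/13 -15/13 0; -10/13 -36/13 0; 0 0 1]
T3·…·T1 = [-24/13 15/13 0; -10/13 -36/13 0; 0 0 1]
T4·…·T1 = [-36/13 45/26 0; -30/13 -108/13 0; 0 0 1]
T5·…·T1 = [36/13 -45/26 0; -30/13 -108/13 0; 0 0 1]
T6·…·T1 = [282/169 -810/169 0; -540/169 -2367/338 0; 0 0 1]

T = [282/169 -810/169 0; -540/169 -2367/338 0; 0 0 1]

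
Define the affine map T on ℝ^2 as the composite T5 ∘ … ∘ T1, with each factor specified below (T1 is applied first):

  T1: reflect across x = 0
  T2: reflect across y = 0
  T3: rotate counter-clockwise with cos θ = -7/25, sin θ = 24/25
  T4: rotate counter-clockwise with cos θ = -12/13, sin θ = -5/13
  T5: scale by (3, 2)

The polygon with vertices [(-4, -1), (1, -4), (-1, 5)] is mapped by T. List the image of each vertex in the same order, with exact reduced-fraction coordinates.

image vertices: (3207/325, -1616/325), (2424/325, 2138/325), (-3183/325, -2546/325)

T1 reflect across x = 0: (-4, -1) → (4, -1); (1, -4) → (-1, -4); (-1, 5) → (1, 5)
T2 reflect across y = 0: (4, -1) → (4, 1); (-1, -4) → (-1, 4); (1, 5) → (1, -5)
T3 rotate counter-clockwise with cos θ = -7/25, sin θ = 24/25: (4, 1) → (-52/25, 89/25); (-1, 4) → (-89/25, -52/25); (1, -5) → (113/25, 59/25)
T4 rotate counter-clockwise with cos θ = -12/13, sin θ = -5/13: (-52/25, 89/25) → (1069/325, -808/325); (-89/25, -52/25) → (808/325, 1069/325); (113/25, 59/25) → (-1061/325, -1273/325)
T5 scale by (3, 2): (1069/325, -808/325) → (3207/325, -1616/325); (808/325, 1069/325) → (2424/325, 2138/325); (-1061/325, -1273/325) → (-3183/325, -2546/325)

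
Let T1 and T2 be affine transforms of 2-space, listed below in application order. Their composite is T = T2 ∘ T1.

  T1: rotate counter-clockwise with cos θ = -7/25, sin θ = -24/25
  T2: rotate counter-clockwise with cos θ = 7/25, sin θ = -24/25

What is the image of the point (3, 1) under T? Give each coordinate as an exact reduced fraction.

T(p) = (-3, -1)

T1 rotate counter-clockwise with cos θ = -7/25, sin θ = -24/25: (3, 1) → (3/25, -79/25)
T2 rotate counter-clockwise with cos θ = 7/25, sin θ = -24/25: (3/25, -79/25) → (-3, -1)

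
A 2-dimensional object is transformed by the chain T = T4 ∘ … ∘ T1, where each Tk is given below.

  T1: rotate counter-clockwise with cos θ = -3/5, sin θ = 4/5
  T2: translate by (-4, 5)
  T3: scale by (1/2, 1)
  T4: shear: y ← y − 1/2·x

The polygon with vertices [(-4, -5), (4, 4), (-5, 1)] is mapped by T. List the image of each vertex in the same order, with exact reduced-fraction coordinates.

T1 rotate counter-clockwise with cos θ = -3/5, sin θ = 4/5: (-4, -5) → (32/5, -1/5); (4, 4) → (-28/5, 4/5); (-5, 1) → (11/5, -23/5)
T2 translate by (-4, 5): (32/5, -1/5) → (12/5, 24/5); (-28/5, 4/5) → (-48/5, 29/5); (11/5, -23/5) → (-9/5, 2/5)
T3 scale by (1/2, 1): (12/5, 24/5) → (6/5, 24/5); (-48/5, 29/5) → (-24/5, 29/5); (-9/5, 2/5) → (-9/10, 2/5)
T4 shear: y ← y − 1/2·x: (6/5, 24/5) → (6/5, 21/5); (-24/5, 29/5) → (-24/5, 41/5); (-9/10, 2/5) → (-9/10, 17/20)

image vertices: (6/5, 21/5), (-24/5, 41/5), (-9/10, 17/20)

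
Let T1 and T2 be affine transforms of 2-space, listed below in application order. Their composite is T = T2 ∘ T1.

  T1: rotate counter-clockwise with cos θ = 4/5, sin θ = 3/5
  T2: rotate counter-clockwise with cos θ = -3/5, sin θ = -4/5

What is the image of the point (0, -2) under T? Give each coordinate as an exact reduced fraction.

T(p) = (-2, 0)

T1 rotate counter-clockwise with cos θ = 4/5, sin θ = 3/5: (0, -2) → (6/5, -8/5)
T2 rotate counter-clockwise with cos θ = -3/5, sin θ = -4/5: (6/5, -8/5) → (-2, 0)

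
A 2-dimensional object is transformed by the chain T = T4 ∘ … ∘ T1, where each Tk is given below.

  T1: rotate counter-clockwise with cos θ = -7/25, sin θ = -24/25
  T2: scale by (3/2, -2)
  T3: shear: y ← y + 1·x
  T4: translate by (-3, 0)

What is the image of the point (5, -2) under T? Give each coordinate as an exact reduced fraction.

T1 rotate counter-clockwise with cos θ = -7/25, sin θ = -24/25: (5, -2) → (-83/25, -106/25)
T2 scale by (3/2, -2): (-83/25, -106/25) → (-249/50, 212/25)
T3 shear: y ← y + 1·x: (-249/50, 212/25) → (-249/50, 7/2)
T4 translate by (-3, 0): (-249/50, 7/2) → (-399/50, 7/2)

T(p) = (-399/50, 7/2)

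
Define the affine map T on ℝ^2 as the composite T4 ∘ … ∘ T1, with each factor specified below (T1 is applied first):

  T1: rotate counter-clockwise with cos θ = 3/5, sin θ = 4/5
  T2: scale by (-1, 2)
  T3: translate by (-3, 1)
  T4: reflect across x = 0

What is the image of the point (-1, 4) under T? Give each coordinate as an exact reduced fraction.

T1 rotate counter-clockwise with cos θ = 3/5, sin θ = 4/5: (-1, 4) → (-19/5, 8/5)
T2 scale by (-1, 2): (-19/5, 8/5) → (19/5, 16/5)
T3 translate by (-3, 1): (19/5, 16/5) → (4/5, 21/5)
T4 reflect across x = 0: (4/5, 21/5) → (-4/5, 21/5)

T(p) = (-4/5, 21/5)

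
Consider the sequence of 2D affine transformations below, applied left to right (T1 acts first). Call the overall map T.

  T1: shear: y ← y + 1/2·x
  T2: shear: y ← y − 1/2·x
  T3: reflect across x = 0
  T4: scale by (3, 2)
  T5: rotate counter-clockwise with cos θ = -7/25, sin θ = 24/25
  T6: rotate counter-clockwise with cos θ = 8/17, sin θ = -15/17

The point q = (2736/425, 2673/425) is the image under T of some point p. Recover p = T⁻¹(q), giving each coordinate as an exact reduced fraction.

p = (-3, 0)

T1 = [1 0 0; 1/2 1 0; 0 0 1]
T2·T1 = [1 0 0; 0 1 0; 0 0 1]
T3·…·T1 = [-1 0 0; 0 1 0; 0 0 1]
T4·…·T1 = [-3 0 0; 0 2 0; 0 0 1]
T5·…·T1 = [21/25 -48/25 0; -72/25 -14/25 0; 0 0 1]
T6·…·T1 = [-912/425 -594/425 0; -891/425 608/425 0; 0 0 1]
det M = -6; M⁻¹ = [-304/1275 -99/425 0; -297/850 152/425 0; 0 0 1]
M⁻¹ · (2736/425, 2673/425)ᵀ = (-3, 0)ᵀ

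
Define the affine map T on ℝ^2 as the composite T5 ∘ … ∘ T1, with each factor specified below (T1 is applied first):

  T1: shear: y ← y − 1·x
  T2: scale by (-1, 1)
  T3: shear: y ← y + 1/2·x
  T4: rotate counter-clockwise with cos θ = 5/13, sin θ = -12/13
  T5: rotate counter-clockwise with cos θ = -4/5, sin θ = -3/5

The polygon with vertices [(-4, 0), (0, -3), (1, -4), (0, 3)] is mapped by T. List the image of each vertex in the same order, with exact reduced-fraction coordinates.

image vertices: (-422/65, -204/65), (99/65, 168/65), (95/26, 55/13), (-99/65, -168/65)

T1 shear: y ← y − 1·x: (-4, 0) → (-4, 4); (0, -3) → (0, -3); (1, -4) → (1, -5); (0, 3) → (0, 3)
T2 scale by (-1, 1): (-4, 4) → (4, 4); (0, -3) → (0, -3); (1, -5) → (-1, -5); (0, 3) → (0, 3)
T3 shear: y ← y + 1/2·x: (4, 4) → (4, 6); (0, -3) → (0, -3); (-1, -5) → (-1, -11/2); (0, 3) → (0, 3)
T4 rotate counter-clockwise with cos θ = 5/13, sin θ = -12/13: (4, 6) → (92/13, -18/13); (0, -3) → (-36/13, -15/13); (-1, -11/2) → (-71/13, -31/26); (0, 3) → (36/13, 15/13)
T5 rotate counter-clockwise with cos θ = -4/5, sin θ = -3/5: (92/13, -18/13) → (-422/65, -204/65); (-36/13, -15/13) → (99/65, 168/65); (-71/13, -31/26) → (95/26, 55/13); (36/13, 15/13) → (-99/65, -168/65)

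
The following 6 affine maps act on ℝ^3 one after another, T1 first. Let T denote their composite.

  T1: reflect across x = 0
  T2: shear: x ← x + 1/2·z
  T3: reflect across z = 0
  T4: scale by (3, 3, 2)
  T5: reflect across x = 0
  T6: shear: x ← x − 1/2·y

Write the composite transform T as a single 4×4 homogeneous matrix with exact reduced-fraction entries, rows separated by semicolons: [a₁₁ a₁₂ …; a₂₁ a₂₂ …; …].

T = [3 -3/2 -3/2 0; 0 3 0 0; 0 0 -2 0; 0 0 0 1]

T1 = [-1 0 0 0; 0 1 0 0; 0 0 1 0; 0 0 0 1]
T2·T1 = [-1 0 1/2 0; 0 1 0 0; 0 0 1 0; 0 0 0 1]
T3·…·T1 = [-1 0 1/2 0; 0 1 0 0; 0 0 -1 0; 0 0 0 1]
T4·…·T1 = [-3 0 3/2 0; 0 3 0 0; 0 0 -2 0; 0 0 0 1]
T5·…·T1 = [3 0 -3/2 0; 0 3 0 0; 0 0 -2 0; 0 0 0 1]
T6·…·T1 = [3 -3/2 -3/2 0; 0 3 0 0; 0 0 -2 0; 0 0 0 1]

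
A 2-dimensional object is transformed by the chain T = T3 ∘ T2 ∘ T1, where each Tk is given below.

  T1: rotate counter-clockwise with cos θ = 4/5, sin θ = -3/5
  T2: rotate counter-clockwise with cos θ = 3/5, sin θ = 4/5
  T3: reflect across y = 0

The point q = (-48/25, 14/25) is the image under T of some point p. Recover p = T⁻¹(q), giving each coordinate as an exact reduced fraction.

T1 = [4/5 3/5 0; -3/5 4/5 0; 0 0 1]
T2·T1 = [24/25 -7/25 0; 7/25 24/25 0; 0 0 1]
T3·…·T1 = [24/25 -7/25 0; -7/25 -24/25 0; 0 0 1]
det M = -1; M⁻¹ = [24/25 -7/25 0; -7/25 -24/25 0; 0 0 1]
M⁻¹ · (-48/25, 14/25)ᵀ = (-2, 0)ᵀ

p = (-2, 0)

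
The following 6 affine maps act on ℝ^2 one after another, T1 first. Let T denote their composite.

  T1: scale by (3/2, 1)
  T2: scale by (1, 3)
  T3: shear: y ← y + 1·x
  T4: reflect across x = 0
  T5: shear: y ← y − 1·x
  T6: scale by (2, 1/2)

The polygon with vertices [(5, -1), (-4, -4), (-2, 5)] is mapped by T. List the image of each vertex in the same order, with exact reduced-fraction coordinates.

T1 scale by (3/2, 1): (5, -1) → (15/2, -1); (-4, -4) → (-6, -4); (-2, 5) → (-3, 5)
T2 scale by (1, 3): (15/2, -1) → (15/2, -3); (-6, -4) → (-6, -12); (-3, 5) → (-3, 15)
T3 shear: y ← y + 1·x: (15/2, -3) → (15/2, 9/2); (-6, -12) → (-6, -18); (-3, 15) → (-3, 12)
T4 reflect across x = 0: (15/2, 9/2) → (-15/2, 9/2); (-6, -18) → (6, -18); (-3, 12) → (3, 12)
T5 shear: y ← y − 1·x: (-15/2, 9/2) → (-15/2, 12); (6, -18) → (6, -24); (3, 12) → (3, 9)
T6 scale by (2, 1/2): (-15/2, 12) → (-15, 6); (6, -24) → (12, -12); (3, 9) → (6, 9/2)

image vertices: (-15, 6), (12, -12), (6, 9/2)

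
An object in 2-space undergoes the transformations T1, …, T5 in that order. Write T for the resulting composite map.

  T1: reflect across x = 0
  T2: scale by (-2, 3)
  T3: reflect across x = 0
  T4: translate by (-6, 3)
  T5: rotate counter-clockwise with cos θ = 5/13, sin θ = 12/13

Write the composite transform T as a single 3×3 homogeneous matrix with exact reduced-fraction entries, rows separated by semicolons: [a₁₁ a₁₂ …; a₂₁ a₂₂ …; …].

T = [-10/13 -36/13 -66/13; -24/13 15/13 -57/13; 0 0 1]

T1 = [-1 0 0; 0 1 0; 0 0 1]
T2·T1 = [2 0 0; 0 3 0; 0 0 1]
T3·…·T1 = [-2 0 0; 0 3 0; 0 0 1]
T4·…·T1 = [-2 0 -6; 0 3 3; 0 0 1]
T5·…·T1 = [-10/13 -36/13 -66/13; -24/13 15/13 -57/13; 0 0 1]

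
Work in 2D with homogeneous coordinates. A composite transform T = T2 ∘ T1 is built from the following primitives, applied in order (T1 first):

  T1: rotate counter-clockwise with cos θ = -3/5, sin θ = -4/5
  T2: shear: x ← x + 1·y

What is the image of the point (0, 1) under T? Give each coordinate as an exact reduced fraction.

T1 rotate counter-clockwise with cos θ = -3/5, sin θ = -4/5: (0, 1) → (4/5, -3/5)
T2 shear: x ← x + 1·y: (4/5, -3/5) → (1/5, -3/5)

T(p) = (1/5, -3/5)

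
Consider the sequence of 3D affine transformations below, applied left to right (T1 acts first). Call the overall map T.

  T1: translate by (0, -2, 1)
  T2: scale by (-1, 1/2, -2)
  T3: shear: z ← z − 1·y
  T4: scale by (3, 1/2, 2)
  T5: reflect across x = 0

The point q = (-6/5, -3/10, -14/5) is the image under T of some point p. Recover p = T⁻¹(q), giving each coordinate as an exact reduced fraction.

p = (-2/5, 4/5, 0)

T1 = [1 0 0 0; 0 1 0 -2; 0 0 1 1; 0 0 0 1]
T2·T1 = [-1 0 0 0; 0 1/2 0 -1; 0 0 -2 -2; 0 0 0 1]
T3·…·T1 = [-1 0 0 0; 0 1/2 0 -1; 0 -1/2 -2 -1; 0 0 0 1]
T4·…·T1 = [-3 0 0 0; 0 1/4 0 -1/2; 0 -1 -4 -2; 0 0 0 1]
T5·…·T1 = [3 0 0 0; 0 1/4 0 -1/2; 0 -1 -4 -2; 0 0 0 1]
det M = -3; M⁻¹ = [1/3 0 0 0; 0 4 0 2; 0 -1 -1/4 -1; 0 0 0 1]
M⁻¹ · (-6/5, -3/10, -14/5)ᵀ = (-2/5, 4/5, 0)ᵀ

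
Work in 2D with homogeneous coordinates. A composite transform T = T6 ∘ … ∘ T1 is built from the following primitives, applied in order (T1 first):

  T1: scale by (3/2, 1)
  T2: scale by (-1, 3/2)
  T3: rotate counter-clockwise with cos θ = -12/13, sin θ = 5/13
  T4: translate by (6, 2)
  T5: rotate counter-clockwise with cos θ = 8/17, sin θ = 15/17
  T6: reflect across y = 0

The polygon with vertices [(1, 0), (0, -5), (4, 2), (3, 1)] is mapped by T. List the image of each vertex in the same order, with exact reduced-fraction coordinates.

T1 scale by (3/2, 1): (1, 0) → (3/2, 0); (0, -5) → (0, -5); (4, 2) → (6, 2); (3, 1) → (9/2, 1)
T2 scale by (-1, 3/2): (3/2, 0) → (-3/2, 0); (0, -5) → (0, -15/2); (6, 2) → (-6, 3); (9/2, 1) → (-9/2, 3/2)
T3 rotate counter-clockwise with cos θ = -12/13, sin θ = 5/13: (-3/2, 0) → (18/13, -15/26); (0, -15/2) → (75/26, 90/13); (-6, 3) → (57/13, -66/13); (-9/2, 3/2) → (93/26, -81/26)
T4 translate by (6, 2): (18/13, -15/26) → (96/13, 37/26); (75/26, 90/13) → (231/26, 116/13); (57/13, -66/13) → (135/13, -40/13); (93/26, -81/26) → (249/26, -29/26)
T5 rotate counter-clockwise with cos θ = 8/17, sin θ = 15/17: (96/13, 37/26) → (981/442, 1588/221); (231/26, 116/13) → (-48/13, 313/26); (135/13, -40/13) → (1680/221, 1705/221); (249/26, -29/26) → (2427/442, 3503/442)
T6 reflect across y = 0: (981/442, 1588/221) → (981/442, -1588/221); (-48/13, 313/26) → (-48/13, -313/26); (1680/221, 1705/221) → (1680/221, -1705/221); (2427/442, 3503/442) → (2427/442, -3503/442)

image vertices: (981/442, -1588/221), (-48/13, -313/26), (1680/221, -1705/221), (2427/442, -3503/442)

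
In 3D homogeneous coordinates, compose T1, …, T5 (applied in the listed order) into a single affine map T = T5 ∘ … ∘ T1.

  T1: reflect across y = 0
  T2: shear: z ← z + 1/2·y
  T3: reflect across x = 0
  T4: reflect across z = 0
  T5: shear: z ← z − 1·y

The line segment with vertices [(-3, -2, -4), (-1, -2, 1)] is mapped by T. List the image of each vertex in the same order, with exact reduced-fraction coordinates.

image vertices: (3, 2, 1), (1, 2, -4)

T1 reflect across y = 0: (-3, -2, -4) → (-3, 2, -4); (-1, -2, 1) → (-1, 2, 1)
T2 shear: z ← z + 1/2·y: (-3, 2, -4) → (-3, 2, -3); (-1, 2, 1) → (-1, 2, 2)
T3 reflect across x = 0: (-3, 2, -3) → (3, 2, -3); (-1, 2, 2) → (1, 2, 2)
T4 reflect across z = 0: (3, 2, -3) → (3, 2, 3); (1, 2, 2) → (1, 2, -2)
T5 shear: z ← z − 1·y: (3, 2, 3) → (3, 2, 1); (1, 2, -2) → (1, 2, -4)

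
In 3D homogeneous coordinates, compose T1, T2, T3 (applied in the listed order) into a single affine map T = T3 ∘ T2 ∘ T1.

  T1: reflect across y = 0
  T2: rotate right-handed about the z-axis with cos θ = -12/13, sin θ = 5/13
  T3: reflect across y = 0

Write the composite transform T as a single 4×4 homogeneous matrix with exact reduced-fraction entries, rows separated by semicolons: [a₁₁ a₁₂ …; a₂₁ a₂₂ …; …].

T1 = [1 0 0 0; 0 -1 0 0; 0 0 1 0; 0 0 0 1]
T2·T1 = [-12/13 5/13 0 0; 5/13 12/13 0 0; 0 0 1 0; 0 0 0 1]
T3·…·T1 = [-12/13 5/13 0 0; -5/13 -12/13 0 0; 0 0 1 0; 0 0 0 1]

T = [-12/13 5/13 0 0; -5/13 -12/13 0 0; 0 0 1 0; 0 0 0 1]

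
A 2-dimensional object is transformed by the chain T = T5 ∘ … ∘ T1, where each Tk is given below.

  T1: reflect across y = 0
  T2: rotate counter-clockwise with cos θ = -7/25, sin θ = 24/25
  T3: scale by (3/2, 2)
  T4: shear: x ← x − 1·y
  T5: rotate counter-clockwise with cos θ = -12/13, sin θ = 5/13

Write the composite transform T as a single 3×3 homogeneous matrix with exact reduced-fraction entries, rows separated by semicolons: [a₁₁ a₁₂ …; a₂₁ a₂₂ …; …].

T = [462/325 -334/325 0; -1737/650 -58/325 0; 0 0 1]

T1 = [1 0 0; 0 -1 0; 0 0 1]
T2·T1 = [-7/25 24/25 0; 24/25 7/25 0; 0 0 1]
T3·…·T1 = [-21/50 36/25 0; 48/25 14/25 0; 0 0 1]
T4·…·T1 = [-117/50 22/25 0; 48/25 14/25 0; 0 0 1]
T5·…·T1 = [462/325 -334/325 0; -1737/650 -58/325 0; 0 0 1]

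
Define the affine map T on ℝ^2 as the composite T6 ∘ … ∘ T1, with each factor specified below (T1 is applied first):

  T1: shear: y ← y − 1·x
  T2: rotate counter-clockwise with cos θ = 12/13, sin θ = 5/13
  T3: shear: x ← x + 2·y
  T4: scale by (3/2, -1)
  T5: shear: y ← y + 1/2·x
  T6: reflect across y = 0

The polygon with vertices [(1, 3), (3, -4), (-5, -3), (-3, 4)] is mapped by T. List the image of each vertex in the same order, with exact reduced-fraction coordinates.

image vertices: (90/13, -16/13), (-201/26, -75/52), (-108/13, 53/13), (201/26, 75/52)

T1 shear: y ← y − 1·x: (1, 3) → (1, 2); (3, -4) → (3, -7); (-5, -3) → (-5, 2); (-3, 4) → (-3, 7)
T2 rotate counter-clockwise with cos θ = 12/13, sin θ = 5/13: (1, 2) → (2/13, 29/13); (3, -7) → (71/13, -69/13); (-5, 2) → (-70/13, -1/13); (-3, 7) → (-71/13, 69/13)
T3 shear: x ← x + 2·y: (2/13, 29/13) → (60/13, 29/13); (71/13, -69/13) → (-67/13, -69/13); (-70/13, -1/13) → (-72/13, -1/13); (-71/13, 69/13) → (67/13, 69/13)
T4 scale by (3/2, -1): (60/13, 29/13) → (90/13, -29/13); (-67/13, -69/13) → (-201/26, 69/13); (-72/13, -1/13) → (-108/13, 1/13); (67/13, 69/13) → (201/26, -69/13)
T5 shear: y ← y + 1/2·x: (90/13, -29/13) → (90/13, 16/13); (-201/26, 69/13) → (-201/26, 75/52); (-108/13, 1/13) → (-108/13, -53/13); (201/26, -69/13) → (201/26, -75/52)
T6 reflect across y = 0: (90/13, 16/13) → (90/13, -16/13); (-201/26, 75/52) → (-201/26, -75/52); (-108/13, -53/13) → (-108/13, 53/13); (201/26, -75/52) → (201/26, 75/52)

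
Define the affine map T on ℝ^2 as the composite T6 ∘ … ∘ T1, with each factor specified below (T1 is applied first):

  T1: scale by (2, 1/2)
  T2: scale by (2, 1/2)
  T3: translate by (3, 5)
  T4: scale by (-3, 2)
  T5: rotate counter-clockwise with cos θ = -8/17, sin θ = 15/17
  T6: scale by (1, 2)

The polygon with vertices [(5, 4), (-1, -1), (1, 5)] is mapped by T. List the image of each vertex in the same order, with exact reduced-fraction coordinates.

T1 scale by (2, 1/2): (5, 4) → (10, 2); (-1, -1) → (-2, -1/2); (1, 5) → (2, 5/2)
T2 scale by (2, 1/2): (10, 2) → (20, 1); (-2, -1/2) → (-4, -1/4); (2, 5/2) → (4, 5/4)
T3 translate by (3, 5): (20, 1) → (23, 6); (-4, -1/4) → (-1, 19/4); (4, 5/4) → (7, 25/4)
T4 scale by (-3, 2): (23, 6) → (-69, 12); (-1, 19/4) → (3, 19/2); (7, 25/4) → (-21, 25/2)
T5 rotate counter-clockwise with cos θ = -8/17, sin θ = 15/17: (-69, 12) → (372/17, -1131/17); (3, 19/2) → (-333/34, -31/17); (-21, 25/2) → (-39/34, -415/17)
T6 scale by (1, 2): (372/17, -1131/17) → (372/17, -2262/17); (-333/34, -31/17) → (-333/34, -62/17); (-39/34, -415/17) → (-39/34, -830/17)

image vertices: (372/17, -2262/17), (-333/34, -62/17), (-39/34, -830/17)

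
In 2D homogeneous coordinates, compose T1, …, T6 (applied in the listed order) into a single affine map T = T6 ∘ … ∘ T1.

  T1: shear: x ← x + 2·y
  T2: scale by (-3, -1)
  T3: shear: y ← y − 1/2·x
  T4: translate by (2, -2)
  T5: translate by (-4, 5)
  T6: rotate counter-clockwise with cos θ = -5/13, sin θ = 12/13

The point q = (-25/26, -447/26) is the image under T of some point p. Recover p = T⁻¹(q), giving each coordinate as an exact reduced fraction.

T1 = [1 2 0; 0 1 0; 0 0 1]
T2·T1 = [-3 -6 0; 0 -1 0; 0 0 1]
T3·…·T1 = [-3 -6 0; 3/2 2 0; 0 0 1]
T4·…·T1 = [-3 -6 2; 3/2 2 -2; 0 0 1]
T5·…·T1 = [-3 -6 -2; 3/2 2 3; 0 0 1]
T6·…·T1 = [-3/13 6/13 -2; -87/26 -82/13 -3; 0 0 1]
det M = 3; M⁻¹ = [-82/39 -2/13 -14/3; 29/26 -1/13 2; 0 0 1]
M⁻¹ · (-25/26, -447/26)ᵀ = (0, 9/4)ᵀ

p = (0, 9/4)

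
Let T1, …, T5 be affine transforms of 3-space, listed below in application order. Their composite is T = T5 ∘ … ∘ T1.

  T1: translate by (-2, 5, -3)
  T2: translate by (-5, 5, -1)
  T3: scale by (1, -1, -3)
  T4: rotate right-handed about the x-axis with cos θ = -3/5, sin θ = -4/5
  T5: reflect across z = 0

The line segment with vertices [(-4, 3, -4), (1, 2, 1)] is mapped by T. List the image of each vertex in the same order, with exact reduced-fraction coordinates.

T1 translate by (-2, 5, -3): (-4, 3, -4) → (-6, 8, -7); (1, 2, 1) → (-1, 7, -2)
T2 translate by (-5, 5, -1): (-6, 8, -7) → (-11, 13, -8); (-1, 7, -2) → (-6, 12, -3)
T3 scale by (1, -1, -3): (-11, 13, -8) → (-11, -13, 24); (-6, 12, -3) → (-6, -12, 9)
T4 rotate right-handed about the x-axis with cos θ = -3/5, sin θ = -4/5: (-11, -13, 24) → (-11, 27, -4); (-6, -12, 9) → (-6, 72/5, 21/5)
T5 reflect across z = 0: (-11, 27, -4) → (-11, 27, 4); (-6, 72/5, 21/5) → (-6, 72/5, -21/5)

image vertices: (-11, 27, 4), (-6, 72/5, -21/5)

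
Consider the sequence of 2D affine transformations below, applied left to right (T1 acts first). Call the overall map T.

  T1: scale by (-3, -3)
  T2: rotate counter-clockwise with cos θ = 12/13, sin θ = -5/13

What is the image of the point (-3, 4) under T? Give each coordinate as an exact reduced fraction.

T1 scale by (-3, -3): (-3, 4) → (9, -12)
T2 rotate counter-clockwise with cos θ = 12/13, sin θ = -5/13: (9, -12) → (48/13, -189/13)

T(p) = (48/13, -189/13)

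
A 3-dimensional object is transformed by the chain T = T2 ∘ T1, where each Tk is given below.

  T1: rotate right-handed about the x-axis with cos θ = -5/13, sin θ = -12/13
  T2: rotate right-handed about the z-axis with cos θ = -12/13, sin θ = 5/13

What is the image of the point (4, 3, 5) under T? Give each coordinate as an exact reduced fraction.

T(p) = (-849/169, -280/169, -61/13)

T1 rotate right-handed about the x-axis with cos θ = -5/13, sin θ = -12/13: (4, 3, 5) → (4, 45/13, -61/13)
T2 rotate right-handed about the z-axis with cos θ = -12/13, sin θ = 5/13: (4, 45/13, -61/13) → (-849/169, -280/169, -61/13)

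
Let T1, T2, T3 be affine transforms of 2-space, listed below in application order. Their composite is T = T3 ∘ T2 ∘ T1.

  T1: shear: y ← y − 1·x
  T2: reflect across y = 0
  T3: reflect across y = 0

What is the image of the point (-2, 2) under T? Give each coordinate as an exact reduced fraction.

T(p) = (-2, 4)

T1 shear: y ← y − 1·x: (-2, 2) → (-2, 4)
T2 reflect across y = 0: (-2, 4) → (-2, -4)
T3 reflect across y = 0: (-2, -4) → (-2, 4)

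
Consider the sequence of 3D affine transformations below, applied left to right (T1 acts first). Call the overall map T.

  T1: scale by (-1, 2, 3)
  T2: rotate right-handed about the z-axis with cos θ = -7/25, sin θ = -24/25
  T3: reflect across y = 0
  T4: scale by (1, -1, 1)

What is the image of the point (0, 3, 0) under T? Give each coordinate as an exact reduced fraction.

T(p) = (144/25, -42/25, 0)

T1 scale by (-1, 2, 3): (0, 3, 0) → (0, 6, 0)
T2 rotate right-handed about the z-axis with cos θ = -7/25, sin θ = -24/25: (0, 6, 0) → (144/25, -42/25, 0)
T3 reflect across y = 0: (144/25, -42/25, 0) → (144/25, 42/25, 0)
T4 scale by (1, -1, 1): (144/25, 42/25, 0) → (144/25, -42/25, 0)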